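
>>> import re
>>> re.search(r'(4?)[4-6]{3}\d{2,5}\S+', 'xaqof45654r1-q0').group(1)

The pattern matches optionally a literal '4' (captured); then exactly 3 of a character in [4-6], then 2 to 5 of a digit, then one or more of a non-whitespace character.
`re.search` tries every starting position until one works.
The match spans [5:15] → '45654r1-q0'.
Captured: group 1 = ''.

''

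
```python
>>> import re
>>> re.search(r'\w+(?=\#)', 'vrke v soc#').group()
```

The positive lookaround only admits positions where the adjacent text matches; those characters stay outside the span.
Unlike `match`, `search` isn't anchored — it looks for the pattern anywhere in the string.
The match spans [7:10] → 'soc'.

'soc'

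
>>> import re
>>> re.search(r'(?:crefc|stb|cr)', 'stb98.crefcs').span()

`search` walks the string left to right and returns the first match it finds.
The match spans [0:3] → 'stb'.

(0, 3)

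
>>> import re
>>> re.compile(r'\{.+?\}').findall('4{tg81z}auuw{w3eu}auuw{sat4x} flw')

['{tg81z}', '{w3eu}', '{sat4x}']

Because the quantifier is non-greedy, it stops expanding at the earliest point where the rest of the pattern can succeed.
With no groups in the pattern, `findall` gives back each whole match — 3 here.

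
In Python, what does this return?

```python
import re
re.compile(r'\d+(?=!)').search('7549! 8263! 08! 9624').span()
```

The lookaround is zero-width — it requires the adjacent text to match without consuming it, so the asserted text isn't part of the match.
The match spans [0:4] → '7549'.

(0, 4)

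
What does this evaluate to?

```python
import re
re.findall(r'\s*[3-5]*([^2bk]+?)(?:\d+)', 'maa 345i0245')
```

['maa ', 'i']

Pattern: zero or more of whitespace, then zero or more of a character in [3-5]; then one or more of any character except [2bk] (lazy) (captured); then one or more of a digit (non-capturing group).
With the lazy modifier that quantifier settles for the fewest repetitions that let the rest of the pattern succeed (the atoms after it are unaffected and can still be greedy).
Matches: at [0:7] match 'maa 345', group 1 = 'maa '; at [7:12] match 'i0245', group 1 = 'i'.
One capturing group, so `findall` returns just the captured substring from each match — 2 in all.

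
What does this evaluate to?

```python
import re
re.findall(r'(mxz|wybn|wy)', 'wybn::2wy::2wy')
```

The regex engine tests alternatives in the order written; an earlier branch that matches wins even if a later one would match more.
Matches: at [0:4] match 'wybn', group 1 = 'wybn'; at [7:9] match 'wy', group 1 = 'wy'; at [12:14] match 'wy', group 1 = 'wy'.
Because there's exactly one group, `findall` drops the full match and keeps group 1 from each hit.

['wybn', 'wy', 'wy']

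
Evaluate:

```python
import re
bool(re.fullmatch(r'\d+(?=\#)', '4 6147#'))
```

`re.fullmatch` requires the pattern to consume the entire string.
Here the string isn't matched end-to-end, so the call returns None, and `bool(None)` is False.

False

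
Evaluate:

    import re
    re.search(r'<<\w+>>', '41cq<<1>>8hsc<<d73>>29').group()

Unlike `match`, `search` isn't anchored — it looks for the pattern anywhere in the string.
The match spans [4:9] → '<<1>>'.

'<<1>>'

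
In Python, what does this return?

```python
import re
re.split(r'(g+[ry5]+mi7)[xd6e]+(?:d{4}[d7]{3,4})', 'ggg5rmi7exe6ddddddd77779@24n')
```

['', 'ggg5rmi7', '9@24n']

This matches one or more of a literal 'g', then one or more of one of [ry5], then the literal 'mi7' (captured); then one or more of one of [xd6e]; then exactly 4 of the literal 'd', then 3 to 4 of one of [d7] (non-capturing group).
Matches to split on: at [0:23] → 'ggg5rmi7exe6ddddddd7777'.
The group in the pattern means `split` returns the separators' captures alongside the pieces.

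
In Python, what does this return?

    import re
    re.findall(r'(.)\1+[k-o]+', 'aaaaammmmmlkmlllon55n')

['a', '5']

`\1` is not a pattern — it's the concrete string captured by group 1, re-applied verbatim.
Scanning left to right: at [0:18] match 'aaaaammmmmlkmlllon', group 1 = 'a'; at [18:21] match '55n', group 1 = '5'.
`findall` collects group 1 from each match (2 total).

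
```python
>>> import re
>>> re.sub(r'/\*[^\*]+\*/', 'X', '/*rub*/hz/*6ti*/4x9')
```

'XhzX4x9'

Matches: at [0:7] → '/*rub*/'; at [9:16] → '/*6ti*/'.
Each match is replaced by 'X'.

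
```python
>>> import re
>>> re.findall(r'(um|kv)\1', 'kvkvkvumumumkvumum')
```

['kv', 'um', 'um']

`\1` is not a pattern — it's the concrete string captured by group 1, re-applied verbatim.
With a single group, `findall` returns only what that group captured — 3 items.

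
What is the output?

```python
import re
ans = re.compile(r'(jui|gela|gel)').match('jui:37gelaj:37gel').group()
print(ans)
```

jui

`re.match` only tries the pattern at the start of the string.
The match spans [0:3] → 'jui'.
Captured: group 1 = 'jui'.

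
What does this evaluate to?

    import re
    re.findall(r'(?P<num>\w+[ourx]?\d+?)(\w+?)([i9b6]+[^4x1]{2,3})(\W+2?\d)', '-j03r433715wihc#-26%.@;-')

[('j03r433715', 'w', 'ihc#', '-26')]

This matches one or more of a word character, then optionally one of [ourx], then one or more of a digit (lazy) (captured as 'num'); then one or more of a word character (lazy) (captured); then one or more of one of [i9b6], then 2 to 3 of any character except [4x1] (captured); then one or more of a non-word character, then optionally a literal '2', then a digit (captured).
`findall` packs the 4 group values into a tuple for every match.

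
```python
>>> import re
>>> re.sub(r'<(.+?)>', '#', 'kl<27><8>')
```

`sub` substitutes '#' at each match site.

'kl##'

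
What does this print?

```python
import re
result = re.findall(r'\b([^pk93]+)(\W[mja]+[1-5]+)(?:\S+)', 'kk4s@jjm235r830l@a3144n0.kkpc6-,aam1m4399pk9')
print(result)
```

[('-', ',aam1')]

The pattern matches a word boundary (`\b`, zero-width); then one or more of any character except [pk93] (captured); then a non-word character, then one or more of one of [mja], then one or more of a character in [1-5] (captured); then one or more of a non-whitespace character (non-capturing group).
Walking the string: at [30:44] match '-,aam1m4399pk9', groups = ('-', ',aam1').
Multiple groups make `findall` return tuples — one 2-tuple for the one match.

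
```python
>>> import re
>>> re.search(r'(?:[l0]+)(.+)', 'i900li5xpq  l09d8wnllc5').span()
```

The match spans [2:23] → '00li5xpq  l09d8wnllc5'.

(2, 23)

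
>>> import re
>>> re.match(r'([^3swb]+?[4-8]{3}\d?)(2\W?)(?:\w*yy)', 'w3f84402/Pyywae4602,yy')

None

`re.match` won't scan ahead — the pattern has to work from the very first character.
Here the string doesn't start with a match, so the call returns None.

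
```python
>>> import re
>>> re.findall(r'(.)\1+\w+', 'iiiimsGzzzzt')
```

['i']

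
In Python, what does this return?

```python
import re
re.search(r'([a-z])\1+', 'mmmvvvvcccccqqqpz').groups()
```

('m',)

`\1` has to match the exact text group 1 already captured.
`re.search` scans for the first position where the pattern succeeds.
The match spans [0:3] → 'mmm'.
Captured: group 1 = 'm'.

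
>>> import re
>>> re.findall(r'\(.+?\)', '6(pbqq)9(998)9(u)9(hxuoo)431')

Matches: at [1:7] → '(pbqq)'; at [8:13] → '(998)'; at [14:17] → '(u)'; at [18:25] → '(hxuoo)'.
No capturing groups, so `findall` returns the 4 full match strings.

['(pbqq)', '(998)', '(u)', '(hxuoo)']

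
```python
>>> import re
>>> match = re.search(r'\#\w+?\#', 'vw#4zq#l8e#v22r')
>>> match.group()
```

Unlike `match`, `search` isn't anchored — it looks for the pattern anywhere in the string.
The match spans [2:7] → '#4zq#'.

'#4zq#'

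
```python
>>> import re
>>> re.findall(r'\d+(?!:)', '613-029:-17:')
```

['613', '02', '1']

The negative lookaround is zero-width — it rules out positions where the adjacent text would match, without consuming anything.
Walking the string: at [0:3] → '613'; at [4:6] → '02'; at [9:10] → '1'.
Since nothing is captured, `findall` lists the 3 matched substrings directly.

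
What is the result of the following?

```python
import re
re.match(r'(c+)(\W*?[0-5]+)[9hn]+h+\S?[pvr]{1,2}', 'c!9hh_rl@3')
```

`re.match` only tries the pattern at the start of the string.
Here position 0 doesn't satisfy it, so the call returns None.

None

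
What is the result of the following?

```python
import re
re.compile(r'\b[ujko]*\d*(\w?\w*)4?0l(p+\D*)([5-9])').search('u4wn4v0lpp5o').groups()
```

('wn4v', 'pp', '5')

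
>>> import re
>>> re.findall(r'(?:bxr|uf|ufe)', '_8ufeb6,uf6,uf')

`|` is ordered: at each position the engine commits to the first alternative that works.
Since nothing is captured, `findall` lists the 3 matched substrings directly.

['uf', 'uf', 'uf']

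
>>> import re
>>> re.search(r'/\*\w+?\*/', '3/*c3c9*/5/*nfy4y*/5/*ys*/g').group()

'/*c3c9*/'

The match spans [1:9] → '/*c3c9*/'.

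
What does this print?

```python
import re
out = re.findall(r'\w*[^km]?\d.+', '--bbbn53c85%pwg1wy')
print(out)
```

['bbbn53c85%pwg1wy']

Pattern: zero or more of a word character, then optionally any character except [km]; then a digit, then one or more of any character.
Matches: at [2:18] → 'bbbn53c85%pwg1wy'.
No capturing groups, so `findall` returns the 1 full match string.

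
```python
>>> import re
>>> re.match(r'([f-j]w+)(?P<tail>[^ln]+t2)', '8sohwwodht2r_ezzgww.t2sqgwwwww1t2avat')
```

`re.match` won't scan ahead — the pattern has to work from the very first character.
Here position 0 doesn't satisfy it, so the call returns None.

None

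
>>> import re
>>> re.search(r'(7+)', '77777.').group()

'77777'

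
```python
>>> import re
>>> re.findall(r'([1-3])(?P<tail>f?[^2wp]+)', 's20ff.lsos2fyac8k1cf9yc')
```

[('2', '0ff.lsos'), ('2', 'fyac8k1cf9yc')]

Pattern: a character in [1-3] (captured); then optionally a literal 'f', then one or more of any character except [2wp] (captured as 'tail').
Scanning left to right: at [1:10] match '20ff.lsos', groups = ('2', '0ff.lsos'); at [10:23] match '2fyac8k1cf9yc', groups = ('2', 'fyac8k1cf9yc').
With 2 capturing groups, `findall` returns a 2-tuple per match.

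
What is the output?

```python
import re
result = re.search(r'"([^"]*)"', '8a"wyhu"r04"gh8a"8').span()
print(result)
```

(2, 8)

The match spans [2:8] → '"wyhu"'.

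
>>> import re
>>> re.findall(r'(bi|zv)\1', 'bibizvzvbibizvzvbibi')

['bi', 'zv', 'bi', 'zv', 'bi']

`\1` has to match the exact text group 1 already captured.
With a single group, `findall` returns only what that group captured — 5 items.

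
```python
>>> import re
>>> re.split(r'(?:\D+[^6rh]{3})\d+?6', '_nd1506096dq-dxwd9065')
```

The pattern matches one or more of a non-digit, then exactly 3 of any character except [6rh] (non-capturing group); then one or more of a digit (lazy), then the literal '6'.
Matches to split on: at [0:10] → '_nd1506096'; at [10:20] → 'dq-dxwd906'.
`split` removes every match and returns the 3 fragments in between.

['', '', '5']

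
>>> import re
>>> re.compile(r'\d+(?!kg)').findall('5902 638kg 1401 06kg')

['5902', '63', '1401', '0']

The negative lookahead/lookbehind blocks any match where the forbidden context is present.
Matches: at [0:4] → '5902'; at [5:7] → '63'; at [11:15] → '1401'; at [16:17] → '0'.
With no groups in the pattern, `findall` gives back each whole match — 4 here.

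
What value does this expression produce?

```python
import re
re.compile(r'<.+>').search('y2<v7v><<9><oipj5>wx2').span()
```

(2, 18)

`search` walks the string left to right and returns the first match it finds.
The match spans [2:18] → '<v7v><<9><oipj5>'.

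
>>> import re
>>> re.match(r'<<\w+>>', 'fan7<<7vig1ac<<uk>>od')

`re.match` won't scan ahead — the pattern has to work from the very first character.
Here the string doesn't start with a match, so the call returns None.

None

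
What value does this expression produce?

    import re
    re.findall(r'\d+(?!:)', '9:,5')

A negative assertion filters positions out without eating any characters.
No capturing groups, so `findall` returns the 1 full match string.

['5']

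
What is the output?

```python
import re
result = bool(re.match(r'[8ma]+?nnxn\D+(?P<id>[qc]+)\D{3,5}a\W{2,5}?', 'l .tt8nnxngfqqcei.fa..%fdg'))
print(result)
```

`re.match` won't scan ahead — the pattern has to work from the very first character.
Here the pattern fails at index 0, so the call returns None, and `bool(None)` is False.

False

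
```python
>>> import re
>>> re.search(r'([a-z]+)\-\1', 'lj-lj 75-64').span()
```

A backreference is literal: `\1` must see the identical characters the first group matched.
Unlike `match`, `search` isn't anchored — it looks for the pattern anywhere in the string.
The match spans [0:5] → 'lj-lj'.
Captured: group 1 = 'lj'.

(0, 5)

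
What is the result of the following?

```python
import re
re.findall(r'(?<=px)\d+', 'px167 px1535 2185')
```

['167', '1535']

The `(?=…)`/`(?<=…)` assertion just peeks at neighbouring text; it doesn't advance the match position.
Scanning left to right: at [2:5] → '167'; at [8:12] → '1535'.
No capturing groups, so `findall` returns the 2 full match strings.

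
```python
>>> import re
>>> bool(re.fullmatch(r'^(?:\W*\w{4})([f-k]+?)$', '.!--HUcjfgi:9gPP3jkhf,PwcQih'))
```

Pattern: anchored at the start of the string; then zero or more of a non-word character, then exactly 4 of a word character (non-capturing group); then one or more of a character in [f-k] (lazy) (captured); then anchored at the end.
For `fullmatch`, every character of the input must be accounted for by the pattern.
Here the pattern can't cover the whole string, so the call returns None, and `bool(None)` is False.

False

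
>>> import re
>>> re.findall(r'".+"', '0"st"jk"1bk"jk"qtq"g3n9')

Matches: at [1:19] → '"st"jk"1bk"jk"qtq"'.
Since nothing is captured, `findall` lists the 1 matched substring directly.

['"st"jk"1bk"jk"qtq"']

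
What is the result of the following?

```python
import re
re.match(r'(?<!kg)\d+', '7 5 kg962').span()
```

With `match`, the pattern is implicitly anchored at the beginning.
The match spans [0:1] → '7'.

(0, 1)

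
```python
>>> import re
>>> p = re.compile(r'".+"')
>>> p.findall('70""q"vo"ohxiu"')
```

['""q"vo"ohxiu"']

With no groups in the pattern, `findall` gives back each whole match — 1 here.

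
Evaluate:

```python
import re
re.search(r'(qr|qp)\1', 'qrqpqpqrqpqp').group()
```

'qpqp'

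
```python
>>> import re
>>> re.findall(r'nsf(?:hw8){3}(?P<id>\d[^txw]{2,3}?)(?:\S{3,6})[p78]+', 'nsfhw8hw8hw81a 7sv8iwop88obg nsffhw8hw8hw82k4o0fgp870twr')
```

['1a ']

With the lazy modifier that quantifier settles for the fewest repetitions that let the rest of the pattern succeed (the atoms after it are unaffected and can still be greedy).
Because there's exactly one group, `findall` drops the full match and keeps group 1 from the one hit.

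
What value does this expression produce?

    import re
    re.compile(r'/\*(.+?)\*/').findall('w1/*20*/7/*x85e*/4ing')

['20', 'x85e']

A `+?`/`*?`/`{m,n}?` starts at its minimum and grows only as far as needed for what follows to match.
Scanning left to right: at [2:8] match '/*20*/', group 1 = '20'; at [9:17] match '/*x85e*/', group 1 = 'x85e'.
One capturing group, so `findall` returns just the captured substring from each match — 2 in all.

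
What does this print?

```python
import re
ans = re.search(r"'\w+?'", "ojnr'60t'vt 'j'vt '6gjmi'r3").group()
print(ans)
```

`re.search` tries every starting position until one works.
The match spans [4:9] → "'60t'".

'60t'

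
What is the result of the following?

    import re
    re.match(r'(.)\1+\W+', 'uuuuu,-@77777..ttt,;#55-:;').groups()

('u',)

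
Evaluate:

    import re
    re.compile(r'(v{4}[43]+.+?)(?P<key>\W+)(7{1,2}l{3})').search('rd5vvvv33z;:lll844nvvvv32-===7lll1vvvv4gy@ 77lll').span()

(3, 33)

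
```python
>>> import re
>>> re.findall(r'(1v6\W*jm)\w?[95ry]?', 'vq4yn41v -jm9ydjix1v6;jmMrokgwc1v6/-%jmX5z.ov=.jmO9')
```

The pattern matches the literal '1v6', then zero or more of a non-word character, then the literal 'jm' (captured); then optionally a word character, then optionally one of [95ry].
`findall` collects group 1 from each match (2 total).

['1v6;jm', '1v6/-%jm']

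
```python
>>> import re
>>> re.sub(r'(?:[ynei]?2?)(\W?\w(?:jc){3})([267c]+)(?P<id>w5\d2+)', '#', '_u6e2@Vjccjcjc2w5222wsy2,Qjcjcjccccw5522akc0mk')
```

'_u6e2@Vjccjcjc2w5222ws#akc0mk'

Pattern: optionally one of [ynei], then optionally the literal '2' (non-capturing group); then optionally a non-word character, then a word character, then the literal 'jc' repeated 3 times (captured); then one or more of one of [267c] (captured); then the literal 'w5', then a digit, then one or more of the literal '2' (captured as 'id').
Matches: at [22:40] → 'y2,Qjcjcjccccw5522'.
`sub` substitutes '#' at each match site.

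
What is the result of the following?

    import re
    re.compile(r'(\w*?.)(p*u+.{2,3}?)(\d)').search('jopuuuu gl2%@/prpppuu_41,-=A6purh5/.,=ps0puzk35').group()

'jopuuuu gl2'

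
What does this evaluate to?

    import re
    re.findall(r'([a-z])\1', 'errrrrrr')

`\1` has to match the exact text group 1 already captured.
Matches: at [1:3] match 'rr', group 1 = 'r'; at [3:5] match 'rr', group 1 = 'r'; at [5:7] match 'rr', group 1 = 'r'.
Because there's exactly one group, `findall` drops the full match and keeps group 1 from each hit.

['r', 'r', 'r']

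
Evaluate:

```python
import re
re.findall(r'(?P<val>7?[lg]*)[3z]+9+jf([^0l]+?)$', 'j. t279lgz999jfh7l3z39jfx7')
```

[('7l', 'x7')]

The pattern matches optionally the literal '7', then zero or more of one of [lg] (captured as 'val'); then one or more of one of [3z], then one or more of a literal '9', then the literal 'jf'; then one or more of any character except [0l] (lazy) (captured); then anchored at the end.
Walking the string: at [16:26] match '7l3z39jfx7', groups = ('7l', 'x7').
With 2 capturing groups, `findall` returns a 2-tuple per match.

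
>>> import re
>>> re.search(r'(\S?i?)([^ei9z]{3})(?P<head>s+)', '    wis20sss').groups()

('wi', 's20', 'sss')

The pattern matches optionally a non-whitespace character, then optionally a literal 'i' (captured); then exactly 3 of any character except [ei9z] (captured); then one or more of a literal 's' (captured as 'head').
`re.search` scans for the first position where the pattern succeeds.
The match spans [4:12] → 'wis20sss'.
Captured: group 1 = 'wi', group 2 = 's20', group 3 = 'sss'.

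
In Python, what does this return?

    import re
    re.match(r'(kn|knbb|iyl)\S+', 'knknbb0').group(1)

'kn'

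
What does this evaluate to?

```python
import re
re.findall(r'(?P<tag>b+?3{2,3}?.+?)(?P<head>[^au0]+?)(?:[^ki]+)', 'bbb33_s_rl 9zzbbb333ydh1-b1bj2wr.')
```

[('bbb33_', 's')]

This matches one or more of the literal 'b' (lazy), then 2 to 3 of the literal '3' (lazy), then one or more of any character (lazy) (captured as 'tag'); then one or more of any character except [au0] (lazy) (captured as 'head'); then one or more of any character except [ki] (non-capturing group).
A `+?`/`*?`/`{m,n}?` starts at its minimum and grows only as far as needed for what follows to match.
Matches: at [0:33] match 'bbb33_s_rl 9zzbbb333ydh1-b1bj2wr.', groups = ('bbb33_', 's').
With 2 capturing groups, `findall` returns a 2-tuple per match.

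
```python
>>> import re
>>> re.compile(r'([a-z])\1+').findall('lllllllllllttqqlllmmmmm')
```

['l', 't', 'q', 'l', 'm']

`\1` has to match the exact text group 1 already captured.
One capturing group, so `findall` returns just the captured substring from each match — 5 in all.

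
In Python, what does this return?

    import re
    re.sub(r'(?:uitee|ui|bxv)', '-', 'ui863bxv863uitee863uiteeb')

Branches in `(...|...)` are attempted left-to-right; the first branch that allows the whole pattern to succeed is taken.
Each match is replaced by '-'.

'-863-863-863-b'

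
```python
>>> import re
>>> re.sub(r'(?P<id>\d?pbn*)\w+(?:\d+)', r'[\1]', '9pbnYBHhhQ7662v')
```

Pattern: optionally a digit, then the literal 'pb', then zero or more of a literal 'n' (captured as 'id'); then one or more of a word character; then one or more of a digit (non-capturing group).
Matches: at [0:14] → '9pbnYBHhhQ7662'.
The replacement refers to a captured group, so each match is rewritten using its own captured text.

'[9pbn]v'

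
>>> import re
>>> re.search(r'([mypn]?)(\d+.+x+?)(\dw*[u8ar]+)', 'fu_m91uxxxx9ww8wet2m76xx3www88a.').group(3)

'3www88a'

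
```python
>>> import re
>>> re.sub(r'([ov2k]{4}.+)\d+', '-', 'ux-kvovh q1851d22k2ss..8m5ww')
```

This matches exactly 4 of one of [ov2k], then one or more of any character (captured); then one or more of a digit.
Every occurrence is swapped for '-'.

'ux--ww'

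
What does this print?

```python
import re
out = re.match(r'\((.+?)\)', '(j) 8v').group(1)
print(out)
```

`match` is anchored at position 0; if the pattern doesn't fit there, it returns None.
The match spans [0:3] → '(j)'.
Captured: group 1 = 'j'.

j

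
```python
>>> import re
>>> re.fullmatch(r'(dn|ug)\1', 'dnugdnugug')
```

None

The backreference `\1` re-matches whatever the first group consumed, character for character.
`fullmatch` succeeds only if the pattern covers the string from start to end.
Here the pattern can't cover the whole string, so the call returns None.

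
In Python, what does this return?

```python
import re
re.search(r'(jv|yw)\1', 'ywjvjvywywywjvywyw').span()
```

`\1` is not a pattern — it's the concrete string captured by group 1, re-applied verbatim.
The match spans [2:6] → 'jvjv'.

(2, 6)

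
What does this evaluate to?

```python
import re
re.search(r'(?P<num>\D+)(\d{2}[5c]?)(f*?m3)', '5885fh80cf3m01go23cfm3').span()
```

Pattern: one or more of a non-digit (captured as 'num'); then exactly 2 of a digit, then optionally one of [5c] (captured); then zero or more of the literal 'f' (lazy), then the literal 'm3' (captured).
`search` walks the string left to right and returns the first match it finds.
The match spans [14:22] → 'go23cfm3'.
Captured: group 1 = 'go', group 2 = '23c', group 3 = 'fm3'.

(14, 22)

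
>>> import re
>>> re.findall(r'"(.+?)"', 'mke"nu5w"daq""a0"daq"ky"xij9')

['nu5w', '"a0', 'ky']

Because there's exactly one group, `findall` drops the full match and keeps group 1 from each hit.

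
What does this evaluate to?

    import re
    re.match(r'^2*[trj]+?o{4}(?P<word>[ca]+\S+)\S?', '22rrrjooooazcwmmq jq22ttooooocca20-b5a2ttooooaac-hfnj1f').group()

This matches anchored at the start of the string; then zero or more of a literal '2', then one or more of one of [trj] (lazy), then exactly 4 of the literal 'o'; then one or more of one of [ca], then one or more of a non-whitespace character (captured as 'word'); then optionally a non-whitespace character.
`re.match` won't scan ahead — the pattern has to work from the very first character.
The match spans [0:17] → '22rrrjooooazcwmmq'.
Captured: group 1 = 'azcwmmq'.

'22rrrjooooazcwmmq'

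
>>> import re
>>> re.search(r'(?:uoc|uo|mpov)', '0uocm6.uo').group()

'uoc'

Branches in `(...|...)` are attempted left-to-right; the first branch that allows the whole pattern to succeed is taken.
Unlike `match`, `search` isn't anchored — it looks for the pattern anywhere in the string.
The match spans [1:4] → 'uoc'.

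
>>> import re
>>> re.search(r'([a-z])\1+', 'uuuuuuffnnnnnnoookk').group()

'uuuuuu'

The backreference `\1` re-matches whatever the first group consumed, character for character.
`re.search` scans for the first position where the pattern succeeds.
The match spans [0:6] → 'uuuuuu'.
Captured: group 1 = 'u'.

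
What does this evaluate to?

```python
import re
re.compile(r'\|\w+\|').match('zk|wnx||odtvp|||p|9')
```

None

`re.match` only tries the pattern at the start of the string.
Here the pattern fails at index 0, so the call returns None.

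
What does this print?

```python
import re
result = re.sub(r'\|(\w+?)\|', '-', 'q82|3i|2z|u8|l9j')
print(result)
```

q82-2z-l9j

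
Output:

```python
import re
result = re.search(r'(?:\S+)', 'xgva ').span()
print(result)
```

Pattern: one or more of a non-whitespace character (non-capturing group).
`search` walks the string left to right and returns the first match it finds.
The match spans [0:4] → 'xgva'.

(0, 4)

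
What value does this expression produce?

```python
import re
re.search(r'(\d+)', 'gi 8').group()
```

'8'

The pattern matches one or more of a digit (captured).
`re.search` tries every starting position until one works.
The match spans [3:4] → '8'.
Captured: group 1 = '8'.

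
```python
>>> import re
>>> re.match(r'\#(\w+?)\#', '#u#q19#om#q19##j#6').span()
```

(0, 3)

With `match`, the pattern is implicitly anchored at the beginning.
The match spans [0:3] → '#u#'.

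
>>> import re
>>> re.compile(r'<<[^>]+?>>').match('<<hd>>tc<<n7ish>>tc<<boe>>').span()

`re.match` only tries the pattern at the start of the string.
The match spans [0:6] → '<<hd>>'.

(0, 6)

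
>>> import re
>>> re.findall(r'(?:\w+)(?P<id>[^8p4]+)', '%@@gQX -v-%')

This matches one or more of a word character (non-capturing group); then one or more of any character except [8p4] (captured as 'id').
Walking the string: at [3:11] match 'gQX -v-%', group 1 = ' -v-%'.
With a single group, `findall` returns only what that group captured — 1 item.

[' -v-%']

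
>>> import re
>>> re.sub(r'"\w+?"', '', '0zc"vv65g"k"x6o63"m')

Matches: at [3:10] → '"vv65g"'; at [11:18] → '"x6o63"'.
`sub` substitutes '' at each match site.

'0zckm'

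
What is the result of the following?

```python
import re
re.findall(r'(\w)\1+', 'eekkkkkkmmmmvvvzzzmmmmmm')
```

A backreference is literal: `\1` must see the identical characters the first group matched.
Because there's exactly one group, `findall` drops the full match and keeps group 1 from each hit.

['e', 'k', 'm', 'v', 'z', 'm']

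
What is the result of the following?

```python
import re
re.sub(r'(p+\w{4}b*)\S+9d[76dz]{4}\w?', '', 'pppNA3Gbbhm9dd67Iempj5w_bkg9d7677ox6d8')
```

Pattern: one or more of a literal 'p', then exactly 4 of a word character, then zero or more of a literal 'b' (captured); then one or more of a non-whitespace character; then the literal '9d', then exactly 4 of one of [76dz], then optionally a word character.
Matches: at [0:34] → 'pppNA3Gbbhm9dd67Iempj5w_bkg9d7677o'.
Every occurrence is swapped for ''.

'x6d8'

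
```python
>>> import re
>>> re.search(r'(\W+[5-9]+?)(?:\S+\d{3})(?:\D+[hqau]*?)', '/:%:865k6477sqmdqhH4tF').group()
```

'/:%:865k6477sqmdqhH'

This matches one or more of a non-word character, then one or more of a character in [5-9] (lazy) (captured); then one or more of a non-whitespace character, then exactly 3 of a digit (non-capturing group); then one or more of a non-digit, then zero or more of one of [hqau] (lazy) (non-capturing group).
Unlike `match`, `search` isn't anchored — it looks for the pattern anywhere in the string.
The match spans [0:19] → '/:%:865k6477sqmdqhH'.
Captured: group 1 = '/:%:8'.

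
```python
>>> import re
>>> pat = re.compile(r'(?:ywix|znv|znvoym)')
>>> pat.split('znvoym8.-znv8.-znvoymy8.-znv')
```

Alternation tries branches left to right and keeps the first one that lets the overall match succeed at that position.
Each match becomes a cut point; 5 segments remain.

['', 'oym8.-', '8.-', 'oymy8.-', '']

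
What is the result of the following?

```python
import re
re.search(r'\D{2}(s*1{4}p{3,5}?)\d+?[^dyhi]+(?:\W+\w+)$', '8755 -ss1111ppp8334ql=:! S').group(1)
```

'ss1111ppp'

The match spans [4:26] → ' -ss1111ppp8334ql=:! S'.
Captured: group 1 = 'ss1111ppp'.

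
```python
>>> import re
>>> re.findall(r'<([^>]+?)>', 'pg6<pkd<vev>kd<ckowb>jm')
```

['pkd<vev', 'ckowb']

Matches: at [3:12] match '<pkd<vev>', group 1 = 'pkd<vev'; at [14:21] match '<ckowb>', group 1 = 'ckowb'.
Because there's exactly one group, `findall` drops the full match and keeps group 1 from each hit.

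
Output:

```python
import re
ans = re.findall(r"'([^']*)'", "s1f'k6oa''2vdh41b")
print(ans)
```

['k6oa']

Scanning left to right: at [3:9] match "'k6oa'", group 1 = 'k6oa'.
Because there's exactly one group, `findall` drops the full match and keeps group 1 from the one hit.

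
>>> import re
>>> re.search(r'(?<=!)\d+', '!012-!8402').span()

(1, 4)

The lookaround is zero-width — it requires the adjacent text to match without consuming it, so the asserted text isn't part of the match.
`re.search` tries every starting position until one works.
The match spans [1:4] → '012'.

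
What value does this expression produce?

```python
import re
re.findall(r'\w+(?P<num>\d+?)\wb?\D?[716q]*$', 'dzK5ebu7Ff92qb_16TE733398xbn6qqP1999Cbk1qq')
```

['1']

The pattern matches one or more of a word character; then one or more of a digit (lazy) (captured as 'num'); then a word character, then optionally the literal 'b'; then optionally a non-digit, then zero or more of one of [716q]; then anchored at the end.
Scanning left to right: at [0:42] match 'dzK5ebu7Ff92qb_16TE733398xbn6qqP1999Cbk1qq', group 1 = '1'.
Because there's exactly one group, `findall` drops the full match and keeps group 1 from the one hit.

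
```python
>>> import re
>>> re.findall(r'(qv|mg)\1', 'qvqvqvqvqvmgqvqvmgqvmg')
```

`\1` has to match the exact text group 1 already captured.
Scanning left to right: at [0:4] match 'qvqv', group 1 = 'qv'; at [4:8] match 'qvqv', group 1 = 'qv'; at [12:16] match 'qvqv', group 1 = 'qv'.
One capturing group, so `findall` returns just the captured substring from each match — 3 in all.

['qv', 'qv', 'qv']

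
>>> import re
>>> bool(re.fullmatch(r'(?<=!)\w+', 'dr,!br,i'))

False

`re.fullmatch` is like wrapping the pattern in `^…$` (in single-line mode).
Here the pattern can't cover the whole string, so the call returns None, and `bool(None)` is False.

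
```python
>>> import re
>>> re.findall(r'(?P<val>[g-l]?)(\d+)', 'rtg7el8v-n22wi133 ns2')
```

[('g', '7'), ('l', '8'), ('', '22'), ('i', '133'), ('', '2')]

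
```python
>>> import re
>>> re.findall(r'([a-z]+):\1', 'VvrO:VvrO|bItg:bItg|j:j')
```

`\1` is not a pattern — it's the concrete string captured by group 1, re-applied verbatim.
Because there's exactly one group, `findall` drops the full match and keeps group 1 from the one hit.

['j']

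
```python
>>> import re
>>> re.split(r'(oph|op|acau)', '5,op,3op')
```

['5,', 'op', ',3', 'op', '']

The group in the pattern means `split` returns the separators' captures alongside the pieces.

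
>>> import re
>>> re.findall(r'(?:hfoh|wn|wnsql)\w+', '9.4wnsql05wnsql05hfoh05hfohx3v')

['wnsql05wnsql05hfoh05hfohx3v']

Scanning left to right: at [3:30] → 'wnsql05wnsql05hfoh05hfohx3v'.
`findall` yields the raw match text (1 of them) because the pattern has no groups.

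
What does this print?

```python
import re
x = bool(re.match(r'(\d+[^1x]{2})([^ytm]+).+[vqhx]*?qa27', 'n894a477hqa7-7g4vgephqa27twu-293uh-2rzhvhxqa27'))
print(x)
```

False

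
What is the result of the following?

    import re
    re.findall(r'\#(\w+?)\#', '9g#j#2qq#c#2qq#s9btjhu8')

['j', 'c']

Scanning left to right: at [2:5] match '#j#', group 1 = 'j'; at [8:11] match '#c#', group 1 = 'c'.
One capturing group, so `findall` returns just the captured substring from each match — 2 in all.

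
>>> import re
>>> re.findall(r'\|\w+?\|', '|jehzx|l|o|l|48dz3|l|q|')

Scanning left to right: at [0:7] → '|jehzx|'; at [8:11] → '|o|'; at [12:19] → '|48dz3|'; at [20:23] → '|q|'.
Since nothing is captured, `findall` lists the 4 matched substrings directly.

['|jehzx|', '|o|', '|48dz3|', '|q|']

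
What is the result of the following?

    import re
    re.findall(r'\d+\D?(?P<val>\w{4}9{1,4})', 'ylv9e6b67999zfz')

['6b67999']

This matches one or more of a digit, then optionally a non-digit; then exactly 4 of a word character, then 1 to 4 of the literal '9' (captured as 'val').
Matches: at [3:12] match '9e6b67999', group 1 = '6b67999'.
With a single group, `findall` returns only what that group captured — 1 item.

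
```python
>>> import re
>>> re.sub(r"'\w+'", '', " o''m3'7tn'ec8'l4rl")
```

Matches: at [3:7] → "'m3'"; at [10:15] → "'ec8'".
Each match is replaced by ''.

" o'7tnl4rl"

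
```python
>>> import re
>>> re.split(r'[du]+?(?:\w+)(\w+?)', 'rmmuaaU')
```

The pattern matches one or more of one of [du] (lazy); then one or more of a word character (non-capturing group); then one or more of a word character (lazy) (captured).
Matches to split on: at [3:7] → 'uaaU'.
`re.split` interleaves the captured-group text with the surrounding fragments.

['rmm', 'U', '']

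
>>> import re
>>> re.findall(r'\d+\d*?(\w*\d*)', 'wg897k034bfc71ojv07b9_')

['k034bfc71ojv07b9_']

This matches one or more of a digit, then zero or more of a digit (lazy); then zero or more of a word character, then zero or more of a digit (captured).
Matches: at [2:22] match '897k034bfc71ojv07b9_', group 1 = 'k034bfc71ojv07b9_'.
One capturing group, so `findall` returns just the captured substring from the one match — 1 in all.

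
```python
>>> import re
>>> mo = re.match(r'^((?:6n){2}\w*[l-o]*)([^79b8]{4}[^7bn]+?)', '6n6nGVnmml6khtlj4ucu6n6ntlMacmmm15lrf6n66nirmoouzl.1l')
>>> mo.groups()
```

This matches anchored at the start of the string; then the literal '6n' repeated 2 times, then zero or more of a word character, then zero or more of a character in [l-o] (captured); then exactly 4 of any character except [79b8], then one or more of any character except [7bn] (lazy) (captured).
`re.match` only tries the pattern at the start of the string.
The match spans [0:53] → '6n6nGVnmml6khtlj4ucu6n6ntlMacmmm15lrf6n66nirmoouzl.1l'.
Captured: group 1 = '6n6nGVnmml6khtlj4ucu6n6ntlMacmmm15lrf6n66nirmoou', group 2 = 'zl.1l'.

('6n6nGVnmml6khtlj4ucu6n6ntlMacmmm15lrf6n66nirmoou', 'zl.1l')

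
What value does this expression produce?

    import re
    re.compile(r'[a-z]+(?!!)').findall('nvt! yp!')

['nv', 'y']

`(?!…)`/`(?<!…)` only lets a position through if the neighbouring text does NOT match; no characters are consumed.
No capturing groups, so `findall` returns the 2 full match strings.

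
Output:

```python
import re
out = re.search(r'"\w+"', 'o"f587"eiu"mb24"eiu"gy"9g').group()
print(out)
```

"f587"

The match spans [1:7] → '"f587"'.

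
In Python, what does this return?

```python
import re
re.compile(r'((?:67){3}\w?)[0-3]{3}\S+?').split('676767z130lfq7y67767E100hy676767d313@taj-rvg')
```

Pattern: the literal '67' repeated 3 times, then optionally a word character (captured); then exactly 3 of a character in [0-3], then one or more of a non-whitespace character (lazy).
Lazy quantifiers expand one character at a time until the remainder of the pattern can match.
Matches to split on: at [0:11] → '676767z130l'; at [26:37] → '676767d313@'.
With a capturing group present, the delimiter's captured portion is kept in the result list.

['', '676767z', 'fq7y67767E100hy', '676767d', 'taj-rvg']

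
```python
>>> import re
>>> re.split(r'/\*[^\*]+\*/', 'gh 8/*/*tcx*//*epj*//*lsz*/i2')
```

The string is cut at each match, leaving 4 pieces.

['gh 8/*', '', '', 'i2']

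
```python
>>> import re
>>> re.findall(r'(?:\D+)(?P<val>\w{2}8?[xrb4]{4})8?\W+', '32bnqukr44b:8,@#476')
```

The pattern matches one or more of a non-digit (non-capturing group); then exactly 2 of a word character, then optionally a literal '8', then exactly 4 of one of [xrb4] (captured as 'val'); then optionally a literal '8', then one or more of a non-word character.
Because there's exactly one group, `findall` drops the full match and keeps group 1 from the one hit.

['ukr44b']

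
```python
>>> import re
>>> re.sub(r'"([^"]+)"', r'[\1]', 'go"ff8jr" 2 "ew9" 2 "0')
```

'go[ff8jr] 2 [ew9] 2 "0'

Each match is replaced using the text its own group 1 captured.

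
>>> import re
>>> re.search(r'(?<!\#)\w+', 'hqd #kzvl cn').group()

'hqd'

The negative lookaround is zero-width — it rules out positions where the adjacent text would match, without consuming anything.
The match spans [0:3] → 'hqd'.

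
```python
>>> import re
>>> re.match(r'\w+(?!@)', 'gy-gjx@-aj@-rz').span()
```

A negative assertion filters positions out without eating any characters.
`re.match` won't scan ahead — the pattern has to work from the very first character.
The match spans [0:2] → 'gy'.

(0, 2)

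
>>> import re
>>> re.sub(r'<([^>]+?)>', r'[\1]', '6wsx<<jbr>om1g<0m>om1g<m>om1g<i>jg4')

'6wsx[<jbr]om1g[0m]om1g[m]om1g[i]jg4'

Matches: at [4:10] → '<<jbr>'; at [14:18] → '<0m>'; at [22:25] → '<m>'; at [29:32] → '<i>'.
`\1` in the replacement pulls in group 1's text for each match.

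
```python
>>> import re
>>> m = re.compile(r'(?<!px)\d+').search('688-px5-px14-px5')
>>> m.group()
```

Because the assertion is negative and zero-width, positions next to the forbidden text are skipped.
`search` walks the string left to right and returns the first match it finds.
The match spans [0:3] → '688'.

'688'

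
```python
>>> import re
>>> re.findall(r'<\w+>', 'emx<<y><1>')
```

Scanning left to right: at [4:7] → '<y>'; at [7:10] → '<1>'.
No capturing groups, so `findall` returns the 2 full match strings.

['<y>', '<1>']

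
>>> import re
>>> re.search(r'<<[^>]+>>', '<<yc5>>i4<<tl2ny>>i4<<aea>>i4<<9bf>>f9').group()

'<<yc5>>'

The match spans [0:7] → '<<yc5>>'.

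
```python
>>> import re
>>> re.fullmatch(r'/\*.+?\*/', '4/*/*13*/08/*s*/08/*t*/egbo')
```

None

`fullmatch` succeeds only if the pattern covers the string from start to end.
Here the pattern can't cover the whole string, so the call returns None.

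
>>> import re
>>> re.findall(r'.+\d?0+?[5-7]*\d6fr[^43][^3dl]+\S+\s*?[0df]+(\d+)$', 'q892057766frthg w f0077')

The pattern matches one or more of any character, then optionally a digit, then one or more of a literal '0' (lazy); then zero or more of a character in [5-7], then a digit, then the literal '6fr'; then any character except [43], then one or more of any character except [3dl]; then one or more of a non-whitespace character, then zero or more of whitespace (lazy), then one or more of one of [0df]; then one or more of a digit (captured); then anchored at the end.
Matches: at [0:23] match 'q892057766frthg w f0077', group 1 = '77'.
`findall` collects group 1 from the one match (1 total).

['77']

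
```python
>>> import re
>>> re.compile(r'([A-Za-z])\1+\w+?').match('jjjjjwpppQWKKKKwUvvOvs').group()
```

'jjjjjw'

After group 1 captures some text, `\1` only succeeds where that same text appears again.
`match` is anchored at position 0; if the pattern doesn't fit there, it returns None.
The match spans [0:6] → 'jjjjjw'.
Captured: group 1 = 'j'.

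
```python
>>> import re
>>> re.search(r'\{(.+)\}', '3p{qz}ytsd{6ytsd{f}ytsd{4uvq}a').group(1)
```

'qz}ytsd{6ytsd{f}ytsd{4uvq'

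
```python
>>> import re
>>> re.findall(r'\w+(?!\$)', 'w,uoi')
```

['w', 'uoi']

The negative lookahead/lookbehind blocks any match where the forbidden context is present.
Scanning left to right: at [0:1] → 'w'; at [2:5] → 'uoi'.
With no groups in the pattern, `findall` gives back each whole match — 2 here.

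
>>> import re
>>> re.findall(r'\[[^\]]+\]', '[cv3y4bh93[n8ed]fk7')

['[cv3y4bh93[n8ed]']

Since nothing is captured, `findall` lists the 1 matched substring directly.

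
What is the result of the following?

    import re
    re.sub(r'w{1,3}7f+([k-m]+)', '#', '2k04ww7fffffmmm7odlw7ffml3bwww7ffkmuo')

Pattern: 1 to 3 of the literal 'w', then the literal '7', then one or more of a literal 'f'; then one or more of a character in [k-m] (captured).
`sub` substitutes '#' at each match site.

'2k04#7odl#3b#uo'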